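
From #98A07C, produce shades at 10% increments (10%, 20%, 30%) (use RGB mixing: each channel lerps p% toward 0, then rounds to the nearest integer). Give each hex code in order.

#98A07C is rgb(152, 160, 124).
10%: (152 − 15.2 = 136.8→137, 160 − 16 = 144→144, 124 − 12.4 = 111.6→112) → #899070
20%: (152 − 30.4 = 121.6→122, 160 − 32 = 128→128, 124 − 24.8 = 99.2→99) → #7A8063
30%: (152 − 45.6 = 106.4→106, 160 − 48 = 112→112, 124 − 37.2 = 86.8→87) → #6A7057

#899070, #7A8063, #6A7057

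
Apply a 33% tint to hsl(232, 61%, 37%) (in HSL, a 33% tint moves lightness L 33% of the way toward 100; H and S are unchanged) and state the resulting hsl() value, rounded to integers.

hsl(232, 61%, 58%)

L moves 33% from 37 toward 100: 37 + 20.79 = 57.79 → 58.
H and S are unchanged.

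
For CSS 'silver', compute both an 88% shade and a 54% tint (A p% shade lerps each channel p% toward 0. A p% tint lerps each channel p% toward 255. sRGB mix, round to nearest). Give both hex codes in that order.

#171717, #e2e2e2

CSS silver is rgb(192, 192, 192).
88% shade:
  R: 192 + 0.88×(0−192) = 192 − 168.96 = 23.04 → 23
  G: 192 − 168.96 = 23.04 → 23
  B: 192 + 0.88×(0−192) = 192 − 168.96 = 23.04 → 23
  → #171717
54% tint:
  R: 192 + 0.54×(255−192) = 192 + 34.02 = 226.02 → 226
  G: 192 + 34.02 = 226.02 → 226
  B: 192 + 34.02 = 226.02 → 226
  → #e2e2e2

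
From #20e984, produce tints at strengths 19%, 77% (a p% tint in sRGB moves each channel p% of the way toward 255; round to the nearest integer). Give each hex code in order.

#20e984 is rgb(32, 233, 132).
19%: (32 + 42.37 = 74.37→74, 233 + 4.18 = 237.18→237, 132 + 23.37 = 155.37→155) → #4aed9b
77%: (32 + 171.71 = 203.71→204, 233 + 16.94 = 249.94→250, 132 + 94.71 = 226.71→227) → #ccfae3

#4aed9b, #ccfae3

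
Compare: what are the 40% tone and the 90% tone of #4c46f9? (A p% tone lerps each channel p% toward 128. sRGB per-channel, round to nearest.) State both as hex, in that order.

#615dc9, #7b7a8c

#4c46f9 is rgb(76, 70, 249).
40% tone:
  R: 76 + 20.8 = 96.8 → 97
  G: 70 + 0.4×(128−70) = 70 + 23.2 = 93.2 → 93
  B: 249 − 48.4 = 200.6 → 201
  → #615dc9
90% tone:
  R: 76 + 46.8 = 122.8 → 123
  G: 70 + 0.9×(128−70) = 70 + 52.2 = 122.2 → 122
  B: 249 + 0.9×(128−249) = 249 − 108.9 = 140.1 → 140
  → #7b7a8c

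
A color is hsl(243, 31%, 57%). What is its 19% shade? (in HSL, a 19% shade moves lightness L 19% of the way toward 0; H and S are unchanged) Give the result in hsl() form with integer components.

L moves 19% from 57 toward 0: 57 − 10.83 = 46.17 → 46.
H and S are unchanged.

hsl(243, 31%, 46%)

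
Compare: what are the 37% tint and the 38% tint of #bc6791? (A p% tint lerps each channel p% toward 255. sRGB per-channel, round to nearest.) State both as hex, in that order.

#d59fba, #d5a1bb

#bc6791 is rgb(188, 103, 145).
37% tint:
  R: 188 + 24.79 = 212.79 → 213
  G: 103 + 0.37×(255−103) = 103 + 56.24 = 159.24 → 159
  B: 145 + 40.7 = 185.7 → 186
  → #d59fba
38% tint:
  R: 188 + 0.38×(255−188) = 188 + 25.46 = 213.46 → 213
  G: 103 + 0.38×(255−103) = 103 + 57.76 = 160.76 → 161
  B: 145 + 0.38×(255−145) = 145 + 41.8 = 186.8 → 187
  → #d5a1bb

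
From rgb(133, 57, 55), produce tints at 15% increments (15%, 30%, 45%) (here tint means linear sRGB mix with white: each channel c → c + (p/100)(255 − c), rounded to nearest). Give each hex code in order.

#975755, #AA7473, #BC9291

15%: (133 + 18.3 = 151.3→151, 57 + 29.7 = 86.7→87, 55 + 30 = 85→85) → #975755
30%: (133 + 36.6 = 169.6→170, 57 + 59.4 = 116.4→116, 55 + 60 = 115→115) → #AA7473
45%: (133 + 54.9 = 187.9→188, 57 + 89.1 = 146.1→146, 55 + 90 = 145→145) → #BC9291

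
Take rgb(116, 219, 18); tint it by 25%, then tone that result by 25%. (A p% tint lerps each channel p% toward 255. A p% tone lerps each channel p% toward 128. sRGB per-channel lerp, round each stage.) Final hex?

#91cb5a

A 25% tint moves each channel 25% toward 255:
  R: 116 + 0.25×(255−116) = 116 + 34.75 = 150.75 → 151
  G: 219 + 9 = 228 → 228
  B: 18 + 0.25×(255−18) = 18 + 59.25 = 77.25 → 77
After the tint: rgb(151, 228, 77) = #97e44d.
Per channel, c → c + 0.25(128 − c):
  R: 151 + 0.25×(128−151) = 151 − 5.75 = 145.25 → 145
  G: 228 + 0.25×(128−228) = 228 − 25 = 203 → 203
  B: 77 + 0.25×(128−77) = 77 + 12.75 = 89.75 → 90
rgb(145, 203, 90) = #91cb5a.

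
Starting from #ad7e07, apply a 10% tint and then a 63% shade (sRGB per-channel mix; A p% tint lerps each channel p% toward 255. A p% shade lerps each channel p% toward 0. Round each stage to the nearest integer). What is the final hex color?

#43330c

#ad7e07 is rgb(173, 126, 7).
Per channel, c → c + 0.1(255 − c):
  R: 173 + 0.1×(255−173) = 173 + 8.2 = 181.2 → 181
  G: 126 + 12.9 = 138.9 → 139
  B: 7 + 0.1×(255−7) = 7 + 24.8 = 31.8 → 32
After the tint: rgb(181, 139, 32) = #b58b20.
A 63% shade moves each channel 63% toward 0:
  R: 181 + 0.63×(0−181) = 181 − 114.03 = 66.97 → 67
  G: 139 − 87.57 = 51.43 → 51
  B: 32 + 0.63×(0−32) = 32 − 20.16 = 11.84 → 12
rgb(67, 51, 12) = #43330c.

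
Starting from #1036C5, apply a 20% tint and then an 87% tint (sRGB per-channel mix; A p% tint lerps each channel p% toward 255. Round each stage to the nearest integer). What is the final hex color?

#1036C5 is rgb(16, 54, 197).
Lerp each channel 20% toward 255:
  R: 16 + 0.2×(255−16) = 16 + 47.8 = 63.8 → 64
  G: 54 + 40.2 = 94.2 → 94
  B: 197 + 11.6 = 208.6 → 209
After the tint: rgb(64, 94, 209) = #405ED1.
Lerp each channel 87% toward 255:
  R: 64 + 0.87×(255−64) = 64 + 166.17 = 230.17 → 230
  G: 94 + 0.87×(255−94) = 94 + 140.07 = 234.07 → 234
  B: 209 + 40.02 = 249.02 → 249
rgb(230, 234, 249) = #E6EAF9.

#E6EAF9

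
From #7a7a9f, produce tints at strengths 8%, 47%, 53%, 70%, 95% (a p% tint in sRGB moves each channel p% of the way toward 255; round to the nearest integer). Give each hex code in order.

#8585a7, #b9b9cc, #c0c0d2, #d7d7e2, #f8f8fa

#7a7a9f is rgb(122, 122, 159).
8%: (122 + 10.64 = 132.64→133, 122 + 10.64 = 132.64→133, 159 + 7.68 = 166.68→167) → #8585a7
47%: (122 + 62.51 = 184.51→185, 122 + 62.51 = 184.51→185, 159 + 45.12 = 204.12→204) → #b9b9cc
53%: (122 + 70.49 = 192.49→192, 122 + 70.49 = 192.49→192, 159 + 50.88 = 209.88→210) → #c0c0d2
70%: (122 + 93.1 = 215.1→215, 122 + 93.1 = 215.1→215, 159 + 67.2 = 226.2→226) → #d7d7e2
95%: (122 + 126.35 = 248.35→248, 122 + 126.35 = 248.35→248, 159 + 91.2 = 250.2→250) → #f8f8fa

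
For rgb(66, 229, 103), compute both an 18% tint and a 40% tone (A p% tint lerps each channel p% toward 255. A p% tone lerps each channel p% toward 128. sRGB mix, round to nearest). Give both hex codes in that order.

#64EA82, #5BBD71

18% tint:
  R: 66 + 34.02 = 100.02 → 100
  G: 229 + 0.18×(255−229) = 229 + 4.68 = 233.68 → 234
  B: 103 + 27.36 = 130.36 → 130
  → #64EA82
40% tone:
  R: 66 + 24.8 = 90.8 → 91
  G: 229 + 0.4×(128−229) = 229 − 40.4 = 188.6 → 189
  B: 103 + 10 = 113 → 113
  → #5BBD71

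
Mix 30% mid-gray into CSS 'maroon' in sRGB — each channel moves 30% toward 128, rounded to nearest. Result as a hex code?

#802626

CSS maroon is rgb(128, 0, 0).
Lerp each channel 30% toward 128:
  R: 128 + 0.3×(128−128) = 128 + 0 = 128 → 128
  G: 0 + 38.4 = 38.4 → 38
  B: 0 + 38.4 = 38.4 → 38
rgb(128, 38, 38) = #802626.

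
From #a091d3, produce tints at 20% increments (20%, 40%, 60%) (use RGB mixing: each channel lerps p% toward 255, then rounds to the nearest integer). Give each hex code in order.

#b3a7dc, #c6bde5, #d9d3ed

#a091d3 is rgb(160, 145, 211).
20%: (160 + 19 = 179→179, 145 + 22 = 167→167, 211 + 8.8 = 219.8→220) → #b3a7dc
40%: (160 + 38 = 198→198, 145 + 44 = 189→189, 211 + 17.6 = 228.6→229) → #c6bde5
60%: (160 + 57 = 217→217, 145 + 66 = 211→211, 211 + 26.4 = 237.4→237) → #d9d3ed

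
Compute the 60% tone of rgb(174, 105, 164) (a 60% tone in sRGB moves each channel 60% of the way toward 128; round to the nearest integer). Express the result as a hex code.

#92778e

Per channel, c → c + 0.6(128 − c):
  R: 174 + 0.6×(128−174) = 174 − 27.6 = 146.4 → 146
  G: 105 + 0.6×(128−105) = 105 + 13.8 = 118.8 → 119
  B: 164 + 0.6×(128−164) = 164 − 21.6 = 142.4 → 142
rgb(146, 119, 142) = #92778e.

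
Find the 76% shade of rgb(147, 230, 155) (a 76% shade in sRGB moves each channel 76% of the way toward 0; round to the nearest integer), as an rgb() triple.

Lerp each channel 76% toward 0:
  R: 147 + 0.76×(0−147) = 147 − 111.72 = 35.28 → 35
  G: 230 + 0.76×(0−230) = 230 − 174.8 = 55.2 → 55
  B: 155 + 0.76×(0−155) = 155 − 117.8 = 37.2 → 37

rgb(35, 55, 37)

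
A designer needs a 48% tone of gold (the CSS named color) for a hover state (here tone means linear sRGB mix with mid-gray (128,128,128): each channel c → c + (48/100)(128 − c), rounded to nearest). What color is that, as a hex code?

#c2ad3d

CSS gold is rgb(255, 215, 0).
Per channel, c → c + 0.48(128 − c):
  R: 255 + 0.48×(128−255) = 255 − 60.96 = 194.04 → 194
  G: 215 + 0.48×(128−215) = 215 − 41.76 = 173.24 → 173
  B: 0 + 0.48×(128−0) = 0 + 61.44 = 61.44 → 61
rgb(194, 173, 61) = #c2ad3d.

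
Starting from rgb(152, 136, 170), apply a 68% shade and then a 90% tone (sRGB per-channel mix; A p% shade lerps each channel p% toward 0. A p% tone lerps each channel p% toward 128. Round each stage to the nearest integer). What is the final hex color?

#787879

Lerp each channel 68% toward 0:
  R: 152 − 103.36 = 48.64 → 49
  G: 136 + 0.68×(0−136) = 136 − 92.48 = 43.52 → 44
  B: 170 + 0.68×(0−170) = 170 − 115.6 = 54.4 → 54
After the shade: rgb(49, 44, 54) = #312C36.
Per channel, c → c + 0.9(128 − c):
  R: 49 + 0.9×(128−49) = 49 + 71.1 = 120.1 → 120
  G: 44 + 0.9×(128−44) = 44 + 75.6 = 119.6 → 120
  B: 54 + 66.6 = 120.6 → 121
rgb(120, 120, 121) = #787879.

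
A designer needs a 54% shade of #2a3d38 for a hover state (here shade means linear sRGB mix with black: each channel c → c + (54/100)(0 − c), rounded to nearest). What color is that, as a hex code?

#2a3d38 is rgb(42, 61, 56).
Per channel, c → c + 0.54(0 − c):
  R: 42 + 0.54×(0−42) = 42 − 22.68 = 19.32 → 19
  G: 61 + 0.54×(0−61) = 61 − 32.94 = 28.06 → 28
  B: 56 − 30.24 = 25.76 → 26
rgb(19, 28, 26) = #131c1a.

#131c1a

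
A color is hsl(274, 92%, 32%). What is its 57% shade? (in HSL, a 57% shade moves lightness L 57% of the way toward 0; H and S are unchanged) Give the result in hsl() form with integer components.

hsl(274, 92%, 14%)

L moves 57% from 32 toward 0: 32 − 18.24 = 13.76 → 14.
H and S are unchanged.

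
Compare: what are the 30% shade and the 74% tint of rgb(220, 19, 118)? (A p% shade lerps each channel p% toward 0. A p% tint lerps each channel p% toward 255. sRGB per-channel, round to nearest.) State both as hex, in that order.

30% shade:
  R: 220 − 66 = 154 → 154
  G: 19 + 0.3×(0−19) = 19 − 5.7 = 13.3 → 13
  B: 118 − 35.4 = 82.6 → 83
  → #9A0D53
74% tint:
  R: 220 + 25.9 = 245.9 → 246
  G: 19 + 0.74×(255−19) = 19 + 174.64 = 193.64 → 194
  B: 118 + 101.38 = 219.38 → 219
  → #F6C2DB

#9A0D53, #F6C2DB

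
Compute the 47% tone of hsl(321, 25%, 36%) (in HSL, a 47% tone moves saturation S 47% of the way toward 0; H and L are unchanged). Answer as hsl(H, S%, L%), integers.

hsl(321, 13%, 36%)

S moves 47% from 25 toward 0: 25 − 11.75 = 13.25 → 13.
H and L are unchanged.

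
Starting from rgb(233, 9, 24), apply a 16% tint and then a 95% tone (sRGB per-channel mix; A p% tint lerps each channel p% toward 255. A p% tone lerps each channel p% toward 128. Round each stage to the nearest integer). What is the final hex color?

Per channel, c → c + 0.16(255 − c):
  R: 233 + 0.16×(255−233) = 233 + 3.52 = 236.52 → 237
  G: 9 + 39.36 = 48.36 → 48
  B: 24 + 36.96 = 60.96 → 61
After the tint: rgb(237, 48, 61) = #ED303D.
A 95% tone moves each channel 95% toward 128:
  R: 237 − 103.55 = 133.45 → 133
  G: 48 + 76 = 124 → 124
  B: 61 + 63.65 = 124.65 → 125
rgb(133, 124, 125) = #857C7D.

#857C7D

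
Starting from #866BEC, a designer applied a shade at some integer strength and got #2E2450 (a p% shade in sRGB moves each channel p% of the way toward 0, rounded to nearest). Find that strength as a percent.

66%

#866BEC is rgb(134, 107, 236); #2E2450 is rgb(46, 36, 80).
On the B channel (widest range): 80 ≈ 236 + (p/100)(0 − 236), so p ≈ 100×(80 − 236)/(0 − 236) = -15600/-236 = 66.10.
p = 66 reproduces all three channels after rounding.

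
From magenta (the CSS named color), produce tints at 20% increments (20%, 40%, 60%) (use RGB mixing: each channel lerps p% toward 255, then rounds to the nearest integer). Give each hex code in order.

CSS magenta is rgb(255, 0, 255).
20%: (255→255, 0 + 51 = 51→51, 255→255) → #ff33ff
40%: (255→255, 0 + 102 = 102→102, 255→255) → #ff66ff
60%: (255→255, 0 + 153 = 153→153, 255→255) → #ff99ff

#ff33ff, #ff66ff, #ff99ff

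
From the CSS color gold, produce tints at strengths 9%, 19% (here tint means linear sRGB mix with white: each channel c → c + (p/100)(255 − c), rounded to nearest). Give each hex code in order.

#FFDB17, #FFDF30

CSS gold is rgb(255, 215, 0).
9%: (255→255, 215 + 3.6 = 218.6→219, 0 + 22.95 = 22.95→23) → #FFDB17
19%: (255→255, 215 + 7.6 = 222.6→223, 0 + 48.45 = 48.45→48) → #FFDF30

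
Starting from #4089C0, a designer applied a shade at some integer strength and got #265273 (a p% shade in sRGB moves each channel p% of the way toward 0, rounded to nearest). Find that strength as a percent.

40%

#4089C0 is rgb(64, 137, 192); #265273 is rgb(38, 82, 115).
On the B channel (widest range): 115 ≈ 192 + (p/100)(0 − 192), so p ≈ 100×(115 − 192)/(0 − 192) = -7700/-192 = 40.10.
p = 40 reproduces all three channels after rounding.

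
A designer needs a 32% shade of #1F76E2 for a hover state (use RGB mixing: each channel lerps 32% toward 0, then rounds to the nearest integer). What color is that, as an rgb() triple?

rgb(21, 80, 154)

#1F76E2 is rgb(31, 118, 226).
Per channel, c → c + 0.32(0 − c):
  R: 31 − 9.92 = 21.08 → 21
  G: 118 + 0.32×(0−118) = 118 − 37.76 = 80.24 → 80
  B: 226 − 72.32 = 153.68 → 154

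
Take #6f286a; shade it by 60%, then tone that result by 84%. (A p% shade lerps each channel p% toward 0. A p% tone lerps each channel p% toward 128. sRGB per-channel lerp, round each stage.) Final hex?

#736e72

#6f286a is rgb(111, 40, 106).
A 60% shade moves each channel 60% toward 0:
  R: 111 + 0.6×(0−111) = 111 − 66.6 = 44.4 → 44
  G: 40 − 24 = 16 → 16
  B: 106 − 63.6 = 42.4 → 42
After the shade: rgb(44, 16, 42) = #2c102a.
Per channel, c → c + 0.84(128 − c):
  R: 44 + 70.56 = 114.56 → 115
  G: 16 + 0.84×(128−16) = 16 + 94.08 = 110.08 → 110
  B: 42 + 0.84×(128−42) = 42 + 72.24 = 114.24 → 114
rgb(115, 110, 114) = #736e72.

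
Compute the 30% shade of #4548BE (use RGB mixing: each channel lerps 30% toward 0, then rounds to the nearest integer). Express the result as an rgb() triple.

rgb(48, 50, 133)

#4548BE is rgb(69, 72, 190).
A 30% shade moves each channel 30% toward 0:
  R: 69 + 0.3×(0−69) = 69 − 20.7 = 48.3 → 48
  G: 72 − 21.6 = 50.4 → 50
  B: 190 − 57 = 133 → 133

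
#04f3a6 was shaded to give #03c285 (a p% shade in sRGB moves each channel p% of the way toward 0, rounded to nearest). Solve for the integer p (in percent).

20%

#04f3a6 is rgb(4, 243, 166); #03c285 is rgb(3, 194, 133).
On the G channel (widest range): 194 ≈ 243 + (p/100)(0 − 243), so p ≈ 100×(194 − 243)/(0 − 243) = -4900/-243 = 20.16.
p = 20 reproduces all three channels after rounding.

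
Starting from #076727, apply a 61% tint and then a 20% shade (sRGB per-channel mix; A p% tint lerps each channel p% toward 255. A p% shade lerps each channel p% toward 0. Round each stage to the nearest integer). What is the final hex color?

#7E9D89

#076727 is rgb(7, 103, 39).
Per channel, c → c + 0.61(255 − c):
  R: 7 + 151.28 = 158.28 → 158
  G: 103 + 0.61×(255−103) = 103 + 92.72 = 195.72 → 196
  B: 39 + 131.76 = 170.76 → 171
After the tint: rgb(158, 196, 171) = #9EC4AB.
Per channel, c → c + 0.2(0 − c):
  R: 158 + 0.2×(0−158) = 158 − 31.6 = 126.4 → 126
  G: 196 − 39.2 = 156.8 → 157
  B: 171 − 34.2 = 136.8 → 137
rgb(126, 157, 137) = #7E9D89.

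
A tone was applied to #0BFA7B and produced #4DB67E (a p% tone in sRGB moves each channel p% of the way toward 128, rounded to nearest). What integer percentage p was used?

#0BFA7B is rgb(11, 250, 123); #4DB67E is rgb(77, 182, 126).
On the G channel (widest range): 182 ≈ 250 + (p/100)(128 − 250), so p ≈ 100×(182 − 250)/(128 − 250) = -6800/-122 = 55.74.
p = 56 reproduces all three channels after rounding.

56%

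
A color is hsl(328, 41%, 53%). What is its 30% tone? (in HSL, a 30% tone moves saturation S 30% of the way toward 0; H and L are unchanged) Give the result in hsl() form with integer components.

hsl(328, 29%, 53%)

S moves 30% from 41 toward 0: 41 − 12.3 = 28.7 → 29.
H and L are unchanged.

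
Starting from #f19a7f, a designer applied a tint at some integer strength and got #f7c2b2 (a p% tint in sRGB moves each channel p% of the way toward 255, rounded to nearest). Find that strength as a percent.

40%

#f19a7f is rgb(241, 154, 127); #f7c2b2 is rgb(247, 194, 178).
On the B channel (widest range): 178 ≈ 127 + (p/100)(255 − 127), so p ≈ 100×(178 − 127)/(255 − 127) = 5100/128 = 39.84.
p = 40 reproduces all three channels after rounding.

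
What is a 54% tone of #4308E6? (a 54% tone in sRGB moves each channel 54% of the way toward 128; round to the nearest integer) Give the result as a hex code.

#4308E6 is rgb(67, 8, 230).
Per channel, c → c + 0.54(128 − c):
  R: 67 + 0.54×(128−67) = 67 + 32.94 = 99.94 → 100
  G: 8 + 64.8 = 72.8 → 73
  B: 230 + 0.54×(128−230) = 230 − 55.08 = 174.92 → 175
rgb(100, 73, 175) = #6449AF.

#6449AF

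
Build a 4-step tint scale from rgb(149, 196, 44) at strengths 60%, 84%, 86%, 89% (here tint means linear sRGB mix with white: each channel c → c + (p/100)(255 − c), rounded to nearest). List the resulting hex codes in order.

60%: (149 + 63.6 = 212.6→213, 196 + 35.4 = 231.4→231, 44 + 126.6 = 170.6→171) → #d5e7ab
84%: (149 + 89.04 = 238.04→238, 196 + 49.56 = 245.56→246, 44 + 177.24 = 221.24→221) → #eef6dd
86%: (149 + 91.16 = 240.16→240, 196 + 50.74 = 246.74→247, 44 + 181.46 = 225.46→225) → #f0f7e1
89%: (149 + 94.34 = 243.34→243, 196 + 52.51 = 248.51→249, 44 + 187.79 = 231.79→232) → #f3f9e8

#d5e7ab, #eef6dd, #f0f7e1, #f3f9e8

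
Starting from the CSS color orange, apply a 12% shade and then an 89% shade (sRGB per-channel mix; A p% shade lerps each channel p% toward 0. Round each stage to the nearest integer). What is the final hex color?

CSS orange is rgb(255, 165, 0).
A 12% shade moves each channel 12% toward 0:
  R: 255 + 0.12×(0−255) = 255 − 30.6 = 224.4 → 224
  G: 165 + 0.12×(0−165) = 165 − 19.8 = 145.2 → 145
  B: 0 + 0.12×(0−0) = 0 + 0 = 0 → 0
After the shade: rgb(224, 145, 0) = #E09100.
Per channel, c → c + 0.89(0 − c):
  R: 224 + 0.89×(0−224) = 224 − 199.36 = 24.64 → 25
  G: 145 + 0.89×(0−145) = 145 − 129.05 = 15.95 → 16
  B: 0 + 0.89×(0−0) = 0 + 0 = 0 → 0
rgb(25, 16, 0) = #191000.

#191000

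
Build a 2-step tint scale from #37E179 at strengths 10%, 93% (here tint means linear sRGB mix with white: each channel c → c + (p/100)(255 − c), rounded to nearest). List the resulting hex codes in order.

#37E179 is rgb(55, 225, 121).
10%: (55 + 20 = 75→75, 225 + 3 = 228→228, 121 + 13.4 = 134.4→134) → #4BE486
93%: (55 + 186 = 241→241, 225 + 27.9 = 252.9→253, 121 + 124.62 = 245.62→246) → #F1FDF6

#4BE486, #F1FDF6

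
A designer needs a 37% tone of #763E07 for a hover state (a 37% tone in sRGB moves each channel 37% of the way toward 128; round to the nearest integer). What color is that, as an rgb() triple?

#763E07 is rgb(118, 62, 7).
A 37% tone moves each channel 37% toward 128:
  R: 118 + 0.37×(128−118) = 118 + 3.7 = 121.7 → 122
  G: 62 + 0.37×(128−62) = 62 + 24.42 = 86.42 → 86
  B: 7 + 0.37×(128−7) = 7 + 44.77 = 51.77 → 52

rgb(122, 86, 52)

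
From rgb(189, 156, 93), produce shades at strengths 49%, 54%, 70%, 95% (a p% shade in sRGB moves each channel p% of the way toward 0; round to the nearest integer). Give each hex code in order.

#60502F, #57482B, #392F1C, #090805

49%: (189 − 92.61 = 96.39→96, 156 − 76.44 = 79.56→80, 93 − 45.57 = 47.43→47) → #60502F
54%: (189 − 102.06 = 86.94→87, 156 − 84.24 = 71.76→72, 93 − 50.22 = 42.78→43) → #57482B
70%: (189 − 132.3 = 56.7→57, 156 − 109.2 = 46.8→47, 93 − 65.1 = 27.9→28) → #392F1C
95%: (189 − 179.55 = 9.45→9, 156 − 148.2 = 7.8→8, 93 − 88.35 = 4.65→5) → #090805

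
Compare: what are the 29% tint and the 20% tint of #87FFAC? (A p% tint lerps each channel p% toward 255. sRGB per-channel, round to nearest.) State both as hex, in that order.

#AAFFC4, #9FFFBD

#87FFAC is rgb(135, 255, 172).
29% tint:
  R: 135 + 0.29×(255−135) = 135 + 34.8 = 169.8 → 170
  G: 255 + 0.29×(255−255) = 255 + 0 = 255 → 255
  B: 172 + 24.07 = 196.07 → 196
  → #AAFFC4
20% tint:
  R: 135 + 0.2×(255−135) = 135 + 24 = 159 → 159
  G: 255 + 0 = 255 → 255
  B: 172 + 0.2×(255−172) = 172 + 16.6 = 188.6 → 189
  → #9FFFBD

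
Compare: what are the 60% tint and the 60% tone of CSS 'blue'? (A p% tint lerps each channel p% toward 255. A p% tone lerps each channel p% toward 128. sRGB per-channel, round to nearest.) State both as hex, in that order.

CSS blue is rgb(0, 0, 255).
60% tint:
  R: 0 + 153 = 153 → 153
  G: 0 + 153 = 153 → 153
  B: 255 + 0.6×(255−255) = 255 + 0 = 255 → 255
  → #9999FF
60% tone:
  R: 0 + 76.8 = 76.8 → 77
  G: 0 + 76.8 = 76.8 → 77
  B: 255 + 0.6×(128−255) = 255 − 76.2 = 178.8 → 179
  → #4D4DB3

#9999FF, #4D4DB3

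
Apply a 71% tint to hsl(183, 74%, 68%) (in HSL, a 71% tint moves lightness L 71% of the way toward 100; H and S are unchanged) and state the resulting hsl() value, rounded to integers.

hsl(183, 74%, 91%)

L moves 71% from 68 toward 100: 68 + 22.72 = 90.72 → 91.
H and S are unchanged.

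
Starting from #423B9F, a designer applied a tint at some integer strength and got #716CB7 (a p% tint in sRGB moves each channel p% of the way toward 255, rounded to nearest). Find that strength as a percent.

25%

#423B9F is rgb(66, 59, 159); #716CB7 is rgb(113, 108, 183).
On the G channel (widest range): 108 ≈ 59 + (p/100)(255 − 59), so p ≈ 100×(108 − 59)/(255 − 59) = 4900/196 = 25.00.
p = 25 reproduces all three channels after rounding.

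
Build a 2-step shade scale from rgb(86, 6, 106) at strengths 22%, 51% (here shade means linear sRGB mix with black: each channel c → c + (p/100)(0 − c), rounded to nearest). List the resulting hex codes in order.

22%: (86 − 18.92 = 67.08→67, 6 − 1.32 = 4.68→5, 106 − 23.32 = 82.68→83) → #430553
51%: (86 − 43.86 = 42.14→42, 6 − 3.06 = 2.94→3, 106 − 54.06 = 51.94→52) → #2a0334

#430553, #2a0334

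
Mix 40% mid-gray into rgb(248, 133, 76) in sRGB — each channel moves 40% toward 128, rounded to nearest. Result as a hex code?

Per channel, c → c + 0.4(128 − c):
  R: 248 + 0.4×(128−248) = 248 − 48 = 200 → 200
  G: 133 + 0.4×(128−133) = 133 − 2 = 131 → 131
  B: 76 + 20.8 = 96.8 → 97
rgb(200, 131, 97) = #C88361.

#C88361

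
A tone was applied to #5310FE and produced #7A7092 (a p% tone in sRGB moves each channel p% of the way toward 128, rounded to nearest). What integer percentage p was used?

#5310FE is rgb(83, 16, 254); #7A7092 is rgb(122, 112, 146).
On the B channel (widest range): 146 ≈ 254 + (p/100)(128 − 254), so p ≈ 100×(146 − 254)/(128 − 254) = -10800/-126 = 85.71.
p = 86 reproduces all three channels after rounding.

86%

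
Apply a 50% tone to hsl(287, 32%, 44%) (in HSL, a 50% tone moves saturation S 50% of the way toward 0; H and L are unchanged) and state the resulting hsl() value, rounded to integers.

hsl(287, 16%, 44%)

S moves 50% from 32 toward 0: 32 − 16 = 16 → 16.
H and L are unchanged.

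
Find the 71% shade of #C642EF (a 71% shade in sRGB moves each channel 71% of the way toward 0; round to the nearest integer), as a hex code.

#391345

#C642EF is rgb(198, 66, 239).
Lerp each channel 71% toward 0:
  R: 198 + 0.71×(0−198) = 198 − 140.58 = 57.42 → 57
  G: 66 + 0.71×(0−66) = 66 − 46.86 = 19.14 → 19
  B: 239 − 169.69 = 69.31 → 69
rgb(57, 19, 69) = #391345.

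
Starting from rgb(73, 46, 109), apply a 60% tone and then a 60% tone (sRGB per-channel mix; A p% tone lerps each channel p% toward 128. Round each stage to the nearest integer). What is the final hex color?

#77737d

A 60% tone moves each channel 60% toward 128:
  R: 73 + 0.6×(128−73) = 73 + 33 = 106 → 106
  G: 46 + 0.6×(128−46) = 46 + 49.2 = 95.2 → 95
  B: 109 + 11.4 = 120.4 → 120
After the tone: rgb(106, 95, 120) = #6a5f78.
Per channel, c → c + 0.6(128 − c):
  R: 106 + 0.6×(128−106) = 106 + 13.2 = 119.2 → 119
  G: 95 + 19.8 = 114.8 → 115
  B: 120 + 0.6×(128−120) = 120 + 4.8 = 124.8 → 125
rgb(119, 115, 125) = #77737d.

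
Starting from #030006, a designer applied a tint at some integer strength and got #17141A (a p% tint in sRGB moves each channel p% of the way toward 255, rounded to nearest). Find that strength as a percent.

#030006 is rgb(3, 0, 6); #17141A is rgb(23, 20, 26).
On the G channel (widest range): 20 ≈ 0 + (p/100)(255 − 0), so p ≈ 100×(20 − 0)/(255 − 0) = 2000/255 = 7.84.
p = 8 reproduces all three channels after rounding.

8%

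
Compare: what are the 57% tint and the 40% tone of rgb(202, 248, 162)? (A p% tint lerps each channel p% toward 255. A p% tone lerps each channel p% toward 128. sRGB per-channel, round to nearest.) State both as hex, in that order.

57% tint:
  R: 202 + 30.21 = 232.21 → 232
  G: 248 + 0.57×(255−248) = 248 + 3.99 = 251.99 → 252
  B: 162 + 0.57×(255−162) = 162 + 53.01 = 215.01 → 215
  → #E8FCD7
40% tone:
  R: 202 + 0.4×(128−202) = 202 − 29.6 = 172.4 → 172
  G: 248 + 0.4×(128−248) = 248 − 48 = 200 → 200
  B: 162 − 13.6 = 148.4 → 148
  → #ACC894

#E8FCD7, #ACC894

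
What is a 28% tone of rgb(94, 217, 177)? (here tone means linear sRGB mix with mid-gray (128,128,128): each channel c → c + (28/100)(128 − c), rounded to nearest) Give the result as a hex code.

Lerp each channel 28% toward 128:
  R: 94 + 0.28×(128−94) = 94 + 9.52 = 103.52 → 104
  G: 217 − 24.92 = 192.08 → 192
  B: 177 − 13.72 = 163.28 → 163
rgb(104, 192, 163) = #68c0a3.

#68c0a3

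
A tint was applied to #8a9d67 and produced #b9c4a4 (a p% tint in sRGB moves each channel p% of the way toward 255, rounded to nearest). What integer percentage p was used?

40%

#8a9d67 is rgb(138, 157, 103); #b9c4a4 is rgb(185, 196, 164).
On the B channel (widest range): 164 ≈ 103 + (p/100)(255 − 103), so p ≈ 100×(164 − 103)/(255 − 103) = 6100/152 = 40.13.
p = 40 reproduces all three channels after rounding.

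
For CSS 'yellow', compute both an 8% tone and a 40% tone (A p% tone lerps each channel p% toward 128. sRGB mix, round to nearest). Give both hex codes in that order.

CSS yellow is rgb(255, 255, 0).
8% tone:
  R: 255 + 0.08×(128−255) = 255 − 10.16 = 244.84 → 245
  G: 255 − 10.16 = 244.84 → 245
  B: 0 + 10.24 = 10.24 → 10
  → #f5f50a
40% tone:
  R: 255 + 0.4×(128−255) = 255 − 50.8 = 204.2 → 204
  G: 255 − 50.8 = 204.2 → 204
  B: 0 + 51.2 = 51.2 → 51
  → #cccc33

#f5f50a, #cccc33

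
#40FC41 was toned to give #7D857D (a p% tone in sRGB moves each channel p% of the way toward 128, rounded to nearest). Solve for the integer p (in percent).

#40FC41 is rgb(64, 252, 65); #7D857D is rgb(125, 133, 125).
On the G channel (widest range): 133 ≈ 252 + (p/100)(128 − 252), so p ≈ 100×(133 − 252)/(128 − 252) = -11900/-124 = 95.97.
p = 96 reproduces all three channels after rounding.

96%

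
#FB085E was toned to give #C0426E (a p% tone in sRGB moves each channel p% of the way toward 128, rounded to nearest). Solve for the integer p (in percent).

48%

#FB085E is rgb(251, 8, 94); #C0426E is rgb(192, 66, 110).
On the R channel (widest range): 192 ≈ 251 + (p/100)(128 − 251), so p ≈ 100×(192 − 251)/(128 − 251) = -5900/-123 = 47.97.
p = 48 reproduces all three channels after rounding.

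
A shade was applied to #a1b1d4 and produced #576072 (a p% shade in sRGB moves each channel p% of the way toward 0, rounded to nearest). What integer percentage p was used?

46%

#a1b1d4 is rgb(161, 177, 212); #576072 is rgb(87, 96, 114).
On the B channel (widest range): 114 ≈ 212 + (p/100)(0 − 212), so p ≈ 100×(114 − 212)/(0 − 212) = -9800/-212 = 46.23.
p = 46 reproduces all three channels after rounding.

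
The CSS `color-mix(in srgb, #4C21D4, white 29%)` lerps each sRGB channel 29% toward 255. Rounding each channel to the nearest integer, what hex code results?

#4C21D4 is rgb(76, 33, 212).
Per channel, c → c + 0.29(255 − c):
  R: 76 + 51.91 = 127.91 → 128
  G: 33 + 0.29×(255−33) = 33 + 64.38 = 97.38 → 97
  B: 212 + 12.47 = 224.47 → 224
rgb(128, 97, 224) = #8061E0.

#8061E0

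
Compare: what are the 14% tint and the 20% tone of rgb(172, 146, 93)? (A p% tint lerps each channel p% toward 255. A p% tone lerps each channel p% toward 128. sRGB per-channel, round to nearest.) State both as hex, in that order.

14% tint:
  R: 172 + 0.14×(255−172) = 172 + 11.62 = 183.62 → 184
  G: 146 + 0.14×(255−146) = 146 + 15.26 = 161.26 → 161
  B: 93 + 22.68 = 115.68 → 116
  → #b8a174
20% tone:
  R: 172 − 8.8 = 163.2 → 163
  G: 146 + 0.2×(128−146) = 146 − 3.6 = 142.4 → 142
  B: 93 + 7 = 100 → 100
  → #a38e64

#b8a174, #a38e64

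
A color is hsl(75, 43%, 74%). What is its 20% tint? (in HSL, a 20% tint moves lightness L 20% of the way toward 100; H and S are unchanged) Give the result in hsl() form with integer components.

hsl(75, 43%, 79%)

L moves 20% from 74 toward 100: 74 + 5.2 = 79.2 → 79.
H and S are unchanged.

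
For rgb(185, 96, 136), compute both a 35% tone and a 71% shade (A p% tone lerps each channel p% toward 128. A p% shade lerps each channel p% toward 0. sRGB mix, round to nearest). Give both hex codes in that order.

#A56B85, #361C27

35% tone:
  R: 185 − 19.95 = 165.05 → 165
  G: 96 + 11.2 = 107.2 → 107
  B: 136 − 2.8 = 133.2 → 133
  → #A56B85
71% shade:
  R: 185 + 0.71×(0−185) = 185 − 131.35 = 53.65 → 54
  G: 96 − 68.16 = 27.84 → 28
  B: 136 + 0.71×(0−136) = 136 − 96.56 = 39.44 → 39
  → #361C27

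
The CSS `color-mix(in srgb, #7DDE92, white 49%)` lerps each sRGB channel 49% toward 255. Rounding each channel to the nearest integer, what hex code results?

#BDEEC7

#7DDE92 is rgb(125, 222, 146).
A 49% tint moves each channel 49% toward 255:
  R: 125 + 0.49×(255−125) = 125 + 63.7 = 188.7 → 189
  G: 222 + 16.17 = 238.17 → 238
  B: 146 + 53.41 = 199.41 → 199
rgb(189, 238, 199) = #BDEEC7.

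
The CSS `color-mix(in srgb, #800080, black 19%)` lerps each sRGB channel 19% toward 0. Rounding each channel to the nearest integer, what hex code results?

#800080 is rgb(128, 0, 128).
Per channel, c → c + 0.19(0 − c):
  R: 128 + 0.19×(0−128) = 128 − 24.32 = 103.68 → 104
  G: 0 + 0.19×(0−0) = 0 + 0 = 0 → 0
  B: 128 + 0.19×(0−128) = 128 − 24.32 = 103.68 → 104
rgb(104, 0, 104) = #680068.

#680068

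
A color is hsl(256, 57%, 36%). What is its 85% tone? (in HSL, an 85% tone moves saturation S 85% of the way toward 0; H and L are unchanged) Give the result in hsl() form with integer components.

hsl(256, 9%, 36%)

S moves 85% from 57 toward 0: 57 − 48.45 = 8.55 → 9.
H and L are unchanged.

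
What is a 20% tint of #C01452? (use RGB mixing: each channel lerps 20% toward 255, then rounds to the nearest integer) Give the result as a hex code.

#CD4375

#C01452 is rgb(192, 20, 82).
A 20% tint moves each channel 20% toward 255:
  R: 192 + 0.2×(255−192) = 192 + 12.6 = 204.6 → 205
  G: 20 + 0.2×(255−20) = 20 + 47 = 67 → 67
  B: 82 + 34.6 = 116.6 → 117
rgb(205, 67, 117) = #CD4375.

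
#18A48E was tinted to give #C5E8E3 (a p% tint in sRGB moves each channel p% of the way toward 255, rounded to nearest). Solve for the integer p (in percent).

75%

#18A48E is rgb(24, 164, 142); #C5E8E3 is rgb(197, 232, 227).
On the R channel (widest range): 197 ≈ 24 + (p/100)(255 − 24), so p ≈ 100×(197 − 24)/(255 − 24) = 17300/231 = 74.89.
p = 75 reproduces all three channels after rounding.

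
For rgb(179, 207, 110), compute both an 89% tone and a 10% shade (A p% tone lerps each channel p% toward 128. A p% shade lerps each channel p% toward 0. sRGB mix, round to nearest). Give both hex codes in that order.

#86897E, #A1BA63

89% tone:
  R: 179 − 45.39 = 133.61 → 134
  G: 207 + 0.89×(128−207) = 207 − 70.31 = 136.69 → 137
  B: 110 + 0.89×(128−110) = 110 + 16.02 = 126.02 → 126
  → #86897E
10% shade:
  R: 179 − 17.9 = 161.1 → 161
  G: 207 + 0.1×(0−207) = 207 − 20.7 = 186.3 → 186
  B: 110 − 11 = 99 → 99
  → #A1BA63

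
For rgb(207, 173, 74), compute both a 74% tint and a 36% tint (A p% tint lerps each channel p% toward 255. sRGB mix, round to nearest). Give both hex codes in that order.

#f3ead0, #e0cb8b

74% tint:
  R: 207 + 0.74×(255−207) = 207 + 35.52 = 242.52 → 243
  G: 173 + 0.74×(255−173) = 173 + 60.68 = 233.68 → 234
  B: 74 + 133.94 = 207.94 → 208
  → #f3ead0
36% tint:
  R: 207 + 17.28 = 224.28 → 224
  G: 173 + 29.52 = 202.52 → 203
  B: 74 + 0.36×(255−74) = 74 + 65.16 = 139.16 → 139
  → #e0cb8b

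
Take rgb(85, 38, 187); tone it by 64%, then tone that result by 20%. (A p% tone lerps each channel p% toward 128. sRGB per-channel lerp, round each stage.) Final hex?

#746691

Per channel, c → c + 0.64(128 − c):
  R: 85 + 27.52 = 112.52 → 113
  G: 38 + 57.6 = 95.6 → 96
  B: 187 − 37.76 = 149.24 → 149
After the tone: rgb(113, 96, 149) = #716095.
Lerp each channel 20% toward 128:
  R: 113 + 3 = 116 → 116
  G: 96 + 6.4 = 102.4 → 102
  B: 149 − 4.2 = 144.8 → 145
rgb(116, 102, 145) = #746691.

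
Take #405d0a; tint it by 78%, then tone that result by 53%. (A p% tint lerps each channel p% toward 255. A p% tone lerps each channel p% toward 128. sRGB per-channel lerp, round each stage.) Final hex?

#405d0a is rgb(64, 93, 10).
Per channel, c → c + 0.78(255 − c):
  R: 64 + 0.78×(255−64) = 64 + 148.98 = 212.98 → 213
  G: 93 + 126.36 = 219.36 → 219
  B: 10 + 0.78×(255−10) = 10 + 191.1 = 201.1 → 201
After the tint: rgb(213, 219, 201) = #d5dbc9.
Lerp each channel 53% toward 128:
  R: 213 − 45.05 = 167.95 → 168
  G: 219 + 0.53×(128−219) = 219 − 48.23 = 170.77 → 171
  B: 201 + 0.53×(128−201) = 201 − 38.69 = 162.31 → 162
rgb(168, 171, 162) = #a8aba2.

#a8aba2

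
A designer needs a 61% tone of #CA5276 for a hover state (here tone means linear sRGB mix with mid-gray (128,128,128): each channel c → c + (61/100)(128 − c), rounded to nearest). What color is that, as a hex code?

#CA5276 is rgb(202, 82, 118).
Lerp each channel 61% toward 128:
  R: 202 + 0.61×(128−202) = 202 − 45.14 = 156.86 → 157
  G: 82 + 0.61×(128−82) = 82 + 28.06 = 110.06 → 110
  B: 118 + 0.61×(128−118) = 118 + 6.1 = 124.1 → 124
rgb(157, 110, 124) = #9D6E7C.

#9D6E7C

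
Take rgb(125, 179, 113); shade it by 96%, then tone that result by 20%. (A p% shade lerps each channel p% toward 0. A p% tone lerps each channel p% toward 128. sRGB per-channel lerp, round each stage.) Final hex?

Per channel, c → c + 0.96(0 − c):
  R: 125 + 0.96×(0−125) = 125 − 120 = 5 → 5
  G: 179 − 171.84 = 7.16 → 7
  B: 113 − 108.48 = 4.52 → 5
After the shade: rgb(5, 7, 5) = #050705.
Lerp each channel 20% toward 128:
  R: 5 + 24.6 = 29.6 → 30
  G: 7 + 0.2×(128−7) = 7 + 24.2 = 31.2 → 31
  B: 5 + 0.2×(128−5) = 5 + 24.6 = 29.6 → 30
rgb(30, 31, 30) = #1e1f1e.

#1e1f1e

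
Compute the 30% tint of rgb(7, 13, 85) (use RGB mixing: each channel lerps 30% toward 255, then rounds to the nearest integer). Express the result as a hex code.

Lerp each channel 30% toward 255:
  R: 7 + 0.3×(255−7) = 7 + 74.4 = 81.4 → 81
  G: 13 + 0.3×(255−13) = 13 + 72.6 = 85.6 → 86
  B: 85 + 0.3×(255−85) = 85 + 51 = 136 → 136
rgb(81, 86, 136) = #515688.

#515688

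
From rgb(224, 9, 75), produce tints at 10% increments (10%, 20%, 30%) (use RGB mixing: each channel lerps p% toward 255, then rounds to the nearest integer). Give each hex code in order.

#E3225D, #E63A6F, #E95381

10%: (224 + 3.1 = 227.1→227, 9 + 24.6 = 33.6→34, 75 + 18 = 93→93) → #E3225D
20%: (224 + 6.2 = 230.2→230, 9 + 49.2 = 58.2→58, 75 + 36 = 111→111) → #E63A6F
30%: (224 + 9.3 = 233.3→233, 9 + 73.8 = 82.8→83, 75 + 54 = 129→129) → #E95381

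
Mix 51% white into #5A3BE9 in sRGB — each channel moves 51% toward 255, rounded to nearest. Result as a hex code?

#5A3BE9 is rgb(90, 59, 233).
Per channel, c → c + 0.51(255 − c):
  R: 90 + 0.51×(255−90) = 90 + 84.15 = 174.15 → 174
  G: 59 + 0.51×(255−59) = 59 + 99.96 = 158.96 → 159
  B: 233 + 0.51×(255−233) = 233 + 11.22 = 244.22 → 244
rgb(174, 159, 244) = #AE9FF4.

#AE9FF4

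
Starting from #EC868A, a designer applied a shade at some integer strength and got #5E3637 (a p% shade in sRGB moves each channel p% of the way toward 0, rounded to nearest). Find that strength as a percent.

60%

#EC868A is rgb(236, 134, 138); #5E3637 is rgb(94, 54, 55).
On the R channel (widest range): 94 ≈ 236 + (p/100)(0 − 236), so p ≈ 100×(94 − 236)/(0 − 236) = -14200/-236 = 60.17.
p = 60 reproduces all three channels after rounding.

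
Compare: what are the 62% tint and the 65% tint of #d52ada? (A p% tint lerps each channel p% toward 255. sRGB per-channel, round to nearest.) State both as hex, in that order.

#efaef1, #f0b4f2

#d52ada is rgb(213, 42, 218).
62% tint:
  R: 213 + 0.62×(255−213) = 213 + 26.04 = 239.04 → 239
  G: 42 + 132.06 = 174.06 → 174
  B: 218 + 0.62×(255−218) = 218 + 22.94 = 240.94 → 241
  → #efaef1
65% tint:
  R: 213 + 27.3 = 240.3 → 240
  G: 42 + 0.65×(255−42) = 42 + 138.45 = 180.45 → 180
  B: 218 + 0.65×(255−218) = 218 + 24.05 = 242.05 → 242
  → #f0b4f2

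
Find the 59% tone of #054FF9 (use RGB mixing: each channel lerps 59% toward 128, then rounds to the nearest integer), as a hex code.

#4E6CB2

#054FF9 is rgb(5, 79, 249).
Lerp each channel 59% toward 128:
  R: 5 + 72.57 = 77.57 → 78
  G: 79 + 0.59×(128−79) = 79 + 28.91 = 107.91 → 108
  B: 249 + 0.59×(128−249) = 249 − 71.39 = 177.61 → 178
rgb(78, 108, 178) = #4E6CB2.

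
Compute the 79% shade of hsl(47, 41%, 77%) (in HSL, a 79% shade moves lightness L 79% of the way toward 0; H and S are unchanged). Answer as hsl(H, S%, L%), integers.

hsl(47, 41%, 16%)

L moves 79% from 77 toward 0: 77 − 60.83 = 16.17 → 16.
H and S are unchanged.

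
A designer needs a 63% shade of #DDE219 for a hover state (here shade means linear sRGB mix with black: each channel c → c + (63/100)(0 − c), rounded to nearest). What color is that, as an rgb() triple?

#DDE219 is rgb(221, 226, 25).
A 63% shade moves each channel 63% toward 0:
  R: 221 − 139.23 = 81.77 → 82
  G: 226 + 0.63×(0−226) = 226 − 142.38 = 83.62 → 84
  B: 25 + 0.63×(0−25) = 25 − 15.75 = 9.25 → 9

rgb(82, 84, 9)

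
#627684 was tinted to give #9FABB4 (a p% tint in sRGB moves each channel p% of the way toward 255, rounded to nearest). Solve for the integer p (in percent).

39%

#627684 is rgb(98, 118, 132); #9FABB4 is rgb(159, 171, 180).
On the R channel (widest range): 159 ≈ 98 + (p/100)(255 − 98), so p ≈ 100×(159 − 98)/(255 − 98) = 6100/157 = 38.85.
p = 39 reproduces all three channels after rounding.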